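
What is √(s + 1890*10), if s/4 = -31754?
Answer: 2*I*√27029 ≈ 328.81*I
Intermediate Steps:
s = -127016 (s = 4*(-31754) = -127016)
√(s + 1890*10) = √(-127016 + 1890*10) = √(-127016 + 18900) = √(-108116) = 2*I*√27029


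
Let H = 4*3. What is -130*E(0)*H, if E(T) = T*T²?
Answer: 0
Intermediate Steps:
H = 12
E(T) = T³
-130*E(0)*H = -130*0³*12 = -0*12 = -130*0 = 0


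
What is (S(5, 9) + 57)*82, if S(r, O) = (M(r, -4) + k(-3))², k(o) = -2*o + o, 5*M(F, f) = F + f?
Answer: 137842/25 ≈ 5513.7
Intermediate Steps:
M(F, f) = F/5 + f/5 (M(F, f) = (F + f)/5 = F/5 + f/5)
k(o) = -o
S(r, O) = (11/5 + r/5)² (S(r, O) = ((r/5 + (⅕)*(-4)) - 1*(-3))² = ((r/5 - ⅘) + 3)² = ((-⅘ + r/5) + 3)² = (11/5 + r/5)²)
(S(5, 9) + 57)*82 = ((11 + 5)²/25 + 57)*82 = ((1/25)*16² + 57)*82 = ((1/25)*256 + 57)*82 = (256/25 + 57)*82 = (1681/25)*82 = 137842/25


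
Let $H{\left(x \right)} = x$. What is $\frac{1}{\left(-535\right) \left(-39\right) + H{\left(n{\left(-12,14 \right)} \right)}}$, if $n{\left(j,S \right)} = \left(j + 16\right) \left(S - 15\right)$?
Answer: $\frac{1}{20861} \approx 4.7936 \cdot 10^{-5}$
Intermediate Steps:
$n{\left(j,S \right)} = \left(-15 + S\right) \left(16 + j\right)$ ($n{\left(j,S \right)} = \left(16 + j\right) \left(-15 + S\right) = \left(-15 + S\right) \left(16 + j\right)$)
$\frac{1}{\left(-535\right) \left(-39\right) + H{\left(n{\left(-12,14 \right)} \right)}} = \frac{1}{\left(-535\right) \left(-39\right) + \left(-240 - -180 + 16 \cdot 14 + 14 \left(-12\right)\right)} = \frac{1}{20865 + \left(-240 + 180 + 224 - 168\right)} = \frac{1}{20865 - 4} = \frac{1}{20861}$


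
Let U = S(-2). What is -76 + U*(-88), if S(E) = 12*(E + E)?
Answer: 4148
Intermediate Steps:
S(E) = 24*E (S(E) = 12*(2*E) = 24*E)
U = -48 (U = 24*(-2) = -48)
-76 + U*(-88) = -76 - 48*(-88) = -76 + 4224 = 4148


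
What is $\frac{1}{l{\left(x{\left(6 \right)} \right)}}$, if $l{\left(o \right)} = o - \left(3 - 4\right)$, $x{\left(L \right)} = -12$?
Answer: $- \frac{1}{11} \approx -0.090909$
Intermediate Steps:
$l{\left(o \right)} = 1 + o$ ($l{\left(o \right)} = o - \left(3 - 4\right) = o - -1 = o + 1 = 1 + o$)
$\frac{1}{l{\left(x{\left(6 \right)} \right)}} = \frac{1}{1 - 12} = \frac{1}{-11} = - \frac{1}{11}$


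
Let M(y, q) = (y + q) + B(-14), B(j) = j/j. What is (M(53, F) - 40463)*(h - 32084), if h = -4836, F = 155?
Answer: 1486177680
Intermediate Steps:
B(j) = 1
M(y, q) = 1 + q + y (M(y, q) = (y + q) + 1 = (q + y) + 1 = 1 + q + y)
(M(53, F) - 40463)*(h - 32084) = ((1 + 155 + 53) - 40463)*(-4836 - 32084) = (209 - 40463)*(-36920) = -40254*(-36920) = 1486177680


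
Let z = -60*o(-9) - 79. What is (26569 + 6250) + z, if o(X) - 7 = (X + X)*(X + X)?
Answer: 12880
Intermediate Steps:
o(X) = 7 + 4*X² (o(X) = 7 + (X + X)*(X + X) = 7 + (2*X)*(2*X) = 7 + 4*X²)
z = -19939 (z = -60*(7 + 4*(-9)²) - 79 = -60*(7 + 4*81) - 79 = -60*(7 + 324) - 79 = -60*331 - 79 = -19860 - 79 = -19939)
(26569 + 6250) + z = (26569 + 6250) - 19939 = 32819 - 19939 = 12880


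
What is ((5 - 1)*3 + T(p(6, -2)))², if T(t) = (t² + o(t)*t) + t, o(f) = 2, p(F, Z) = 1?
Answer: 256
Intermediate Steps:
T(t) = t² + 3*t (T(t) = (t² + 2*t) + t = t² + 3*t)
((5 - 1)*3 + T(p(6, -2)))² = ((5 - 1)*3 + 1*(3 + 1))² = (4*3 + 1*4)² = (12 + 4)² = 16² = 256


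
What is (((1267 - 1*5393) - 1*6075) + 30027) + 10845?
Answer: 30671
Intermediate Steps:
(((1267 - 1*5393) - 1*6075) + 30027) + 10845 = (((1267 - 5393) - 6075) + 30027) + 10845 = ((-4126 - 6075) + 30027) + 10845 = (-10201 + 30027) + 10845 = 19826 + 10845 = 30671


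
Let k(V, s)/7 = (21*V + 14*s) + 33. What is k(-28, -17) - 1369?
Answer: -6920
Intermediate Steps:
k(V, s) = 231 + 98*s + 147*V (k(V, s) = 7*((21*V + 14*s) + 33) = 7*((14*s + 21*V) + 33) = 7*(33 + 14*s + 21*V) = 231 + 98*s + 147*V)
k(-28, -17) - 1369 = (231 + 98*(-17) + 147*(-28)) - 1369 = (231 - 1666 - 4116) - 1369 = -5551 - 1369 = -6920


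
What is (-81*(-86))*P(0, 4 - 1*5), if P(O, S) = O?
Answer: 0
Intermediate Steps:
(-81*(-86))*P(0, 4 - 1*5) = -81*(-86)*0 = 6966*0 = 0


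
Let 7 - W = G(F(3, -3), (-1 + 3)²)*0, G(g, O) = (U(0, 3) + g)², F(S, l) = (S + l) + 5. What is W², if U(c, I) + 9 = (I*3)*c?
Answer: 49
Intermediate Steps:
F(S, l) = 5 + S + l
U(c, I) = -9 + 3*I*c (U(c, I) = -9 + (I*3)*c = -9 + (3*I)*c = -9 + 3*I*c)
G(g, O) = (-9 + g)² (G(g, O) = ((-9 + 3*3*0) + g)² = ((-9 + 0) + g)² = (-9 + g)²)
W = 7 (W = 7 - (-9 + (5 + 3 - 3))²*0 = 7 - (-9 + 5)²*0 = 7 - (-4)²*0 = 7 - 16*0 = 7 - 1*0 = 7 + 0 = 7)
W² = 7² = 49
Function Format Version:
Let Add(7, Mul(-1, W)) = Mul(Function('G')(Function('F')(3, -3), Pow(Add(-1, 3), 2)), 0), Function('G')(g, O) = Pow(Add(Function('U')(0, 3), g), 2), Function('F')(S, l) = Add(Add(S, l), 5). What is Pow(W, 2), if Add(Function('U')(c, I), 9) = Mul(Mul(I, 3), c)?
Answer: 49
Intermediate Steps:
Function('F')(S, l) = Add(5, S, l)
Function('U')(c, I) = Add(-9, Mul(3, I, c)) (Function('U')(c, I) = Add(-9, Mul(Mul(I, 3), c)) = Add(-9, Mul(Mul(3, I), c)) = Add(-9, Mul(3, I, c)))
Function('G')(g, O) = Pow(Add(-9, g), 2) (Function('G')(g, O) = Pow(Add(Add(-9, Mul(3, 3, 0)), g), 2) = Pow(Add(Add(-9, 0), g), 2) = Pow(Add(-9, g), 2))
W = 7 (W = Add(7, Mul(-1, Mul(Pow(Add(-9, Add(5, 3, -3)), 2), 0))) = Add(7, Mul(-1, Mul(Pow(Add(-9, 5), 2), 0))) = Add(7, Mul(-1, Mul(Pow(-4, 2), 0))) = Add(7, Mul(-1, Mul(16, 0))) = Add(7, Mul(-1, 0)) = Add(7, 0) = 7)
Pow(W, 2) = Pow(7, 2) = 49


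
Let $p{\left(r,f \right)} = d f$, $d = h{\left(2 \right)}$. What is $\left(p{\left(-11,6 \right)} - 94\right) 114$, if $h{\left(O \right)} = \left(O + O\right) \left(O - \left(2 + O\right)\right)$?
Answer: $-16188$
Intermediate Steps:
$h{\left(O \right)} = - 4 O$ ($h{\left(O \right)} = 2 O \left(-2\right) = - 4 O$)
$d = -8$ ($d = \left(-4\right) 2 = -8$)
$p{\left(r,f \right)} = - 8 f$
$\left(p{\left(-11,6 \right)} - 94\right) 114 = \left(\left(-8\right) 6 - 94\right) 114 = \left(-48 - 94\right) 114 = \left(-142\right) 114 = -16188$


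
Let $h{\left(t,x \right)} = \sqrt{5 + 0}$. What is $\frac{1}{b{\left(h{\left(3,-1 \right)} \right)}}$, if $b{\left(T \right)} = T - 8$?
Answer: $- \frac{8}{59} - \frac{\sqrt{5}}{59} \approx -0.17349$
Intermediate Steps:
$h{\left(t,x \right)} = \sqrt{5}$
$b{\left(T \right)} = -8 + T$
$\frac{1}{b{\left(h{\left(3,-1 \right)} \right)}} = \frac{1}{-8 + \sqrt{5}}$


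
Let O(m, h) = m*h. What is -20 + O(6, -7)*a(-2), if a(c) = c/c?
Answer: -62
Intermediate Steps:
O(m, h) = h*m
a(c) = 1
-20 + O(6, -7)*a(-2) = -20 - 7*6*1 = -20 - 42*1 = -20 - 42 = -62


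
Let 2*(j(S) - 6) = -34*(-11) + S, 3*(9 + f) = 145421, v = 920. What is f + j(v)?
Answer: 147353/3 ≈ 49118.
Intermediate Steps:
f = 145394/3 (f = -9 + (1/3)*145421 = -9 + 145421/3 = 145394/3 ≈ 48465.)
j(S) = 193 + S/2 (j(S) = 6 + (-34*(-11) + S)/2 = 6 + (374 + S)/2 = 6 + (187 + S/2) = 193 + S/2)
f + j(v) = 145394/3 + (193 + (1/2)*920) = 145394/3 + (193 + 460) = 145394/3 + 653 = 147353/3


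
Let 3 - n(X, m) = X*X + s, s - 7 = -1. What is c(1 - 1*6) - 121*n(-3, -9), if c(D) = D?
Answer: 1447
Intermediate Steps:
s = 6 (s = 7 - 1 = 6)
n(X, m) = -3 - X² (n(X, m) = 3 - (X*X + 6) = 3 - (X² + 6) = 3 - (6 + X²) = 3 + (-6 - X²) = -3 - X²)
c(1 - 1*6) - 121*n(-3, -9) = (1 - 1*6) - 121*(-3 - 1*(-3)²) = (1 - 6) - 121*(-3 - 1*9) = -5 - 121*(-3 - 9) = -5 - 121*(-12) = -5 + 1452 = 1447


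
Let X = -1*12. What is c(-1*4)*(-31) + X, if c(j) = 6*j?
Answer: 732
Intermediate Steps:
X = -12
c(-1*4)*(-31) + X = (6*(-1*4))*(-31) - 12 = (6*(-4))*(-31) - 12 = -24*(-31) - 12 = 744 - 12 = 732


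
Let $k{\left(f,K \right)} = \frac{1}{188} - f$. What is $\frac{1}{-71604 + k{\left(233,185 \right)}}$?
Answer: $- \frac{188}{13505355} \approx -1.392 \cdot 10^{-5}$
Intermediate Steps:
$k{\left(f,K \right)} = \frac{1}{188} - f$
$\frac{1}{-71604 + k{\left(233,185 \right)}} = \frac{1}{-71604 + \left(\frac{1}{188} - 233\right)} = \frac{1}{-71604 - \frac{43803}{188}} = \frac{1}{- \frac{13505355}{188}} = - \frac{188}{13505355}$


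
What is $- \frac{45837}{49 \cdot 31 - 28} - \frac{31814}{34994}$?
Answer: $- \frac{275242442}{8696009} \approx -31.652$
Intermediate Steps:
$- \frac{45837}{49 \cdot 31 - 28} - \frac{31814}{34994} = - \frac{45837}{1519 - 28} - \frac{15907}{17497} = - \frac{45837}{1491} - \frac{15907}{17497} = \left(-45837\right) \frac{1}{1491} - \frac{15907}{17497} = - \frac{15279}{497} - \frac{15907}{17497} = - \frac{275242442}{8696009}$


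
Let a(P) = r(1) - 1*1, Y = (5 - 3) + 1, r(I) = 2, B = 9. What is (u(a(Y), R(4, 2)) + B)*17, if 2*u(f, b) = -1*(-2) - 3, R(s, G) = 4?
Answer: 289/2 ≈ 144.50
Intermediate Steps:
Y = 3 (Y = 2 + 1 = 3)
a(P) = 1 (a(P) = 2 - 1*1 = 2 - 1 = 1)
u(f, b) = -½ (u(f, b) = (-1*(-2) - 3)/2 = (2 - 3)/2 = (½)*(-1) = -½)
(u(a(Y), R(4, 2)) + B)*17 = (-½ + 9)*17 = (17/2)*17 = 289/2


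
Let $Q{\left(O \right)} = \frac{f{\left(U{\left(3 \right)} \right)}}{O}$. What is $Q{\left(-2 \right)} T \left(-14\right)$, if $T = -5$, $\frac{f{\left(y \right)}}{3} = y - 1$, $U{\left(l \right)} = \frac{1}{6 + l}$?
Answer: $\frac{280}{3} \approx 93.333$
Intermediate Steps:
$f{\left(y \right)} = -3 + 3 y$ ($f{\left(y \right)} = 3 \left(y - 1\right) = 3 \left(-1 + y\right) = -3 + 3 y$)
$Q{\left(O \right)} = - \frac{8}{3 O}$ ($Q{\left(O \right)} = \frac{-3 + \frac{3}{6 + 3}}{O} = \frac{-3 + \frac{3}{9}}{O} = \frac{-3 + 3 \cdot \frac{1}{9}}{O} = \frac{-3 + \frac{1}{3}}{O} = - \frac{8}{3 O}$)
$Q{\left(-2 \right)} T \left(-14\right) = - \frac{8}{3 \left(-2\right)} \left(-5\right) \left(-14\right) = \left(- \frac{8}{3}\right) \left(- \frac{1}{2}\right) \left(-5\right) \left(-14\right) = \frac{4}{3} \left(-5\right) \left(-14\right) = \left(- \frac{20}{3}\right) \left(-14\right) = \frac{280}{3}$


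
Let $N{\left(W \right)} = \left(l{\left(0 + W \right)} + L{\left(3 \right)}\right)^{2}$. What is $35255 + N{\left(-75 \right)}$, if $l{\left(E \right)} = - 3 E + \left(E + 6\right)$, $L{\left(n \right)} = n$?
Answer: $60536$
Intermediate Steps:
$l{\left(E \right)} = 6 - 2 E$ ($l{\left(E \right)} = - 3 E + \left(6 + E\right) = 6 - 2 E$)
$N{\left(W \right)} = \left(9 - 2 W\right)^{2}$ ($N{\left(W \right)} = \left(\left(6 - 2 \left(0 + W\right)\right) + 3\right)^{2} = \left(\left(6 - 2 W\right) + 3\right)^{2} = \left(9 - 2 W\right)^{2}$)
$35255 + N{\left(-75 \right)} = 35255 + \left(-9 + 2 \left(-75\right)\right)^{2} = 35255 + \left(-9 - 150\right)^{2} = 35255 + \left(-159\right)^{2} = 35255 + 25281 = 60536$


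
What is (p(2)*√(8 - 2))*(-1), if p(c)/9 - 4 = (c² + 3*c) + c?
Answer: -144*√6 ≈ -352.73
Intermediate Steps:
p(c) = 36 + 9*c² + 36*c (p(c) = 36 + 9*((c² + 3*c) + c) = 36 + 9*(c² + 4*c) = 36 + (9*c² + 36*c) = 36 + 9*c² + 36*c)
(p(2)*√(8 - 2))*(-1) = ((36 + 9*2² + 36*2)*√(8 - 2))*(-1) = ((36 + 9*4 + 72)*√6)*(-1) = ((36 + 36 + 72)*√6)*(-1) = (144*√6)*(-1) = -144*√6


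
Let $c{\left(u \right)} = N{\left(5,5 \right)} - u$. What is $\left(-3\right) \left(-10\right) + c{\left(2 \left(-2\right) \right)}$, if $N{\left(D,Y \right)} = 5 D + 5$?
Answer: $64$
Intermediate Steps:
$N{\left(D,Y \right)} = 5 + 5 D$
$c{\left(u \right)} = 30 - u$ ($c{\left(u \right)} = \left(5 + 5 \cdot 5\right) - u = \left(5 + 25\right) - u = 30 - u$)
$\left(-3\right) \left(-10\right) + c{\left(2 \left(-2\right) \right)} = \left(-3\right) \left(-10\right) + \left(30 - 2 \left(-2\right)\right) = 30 + \left(30 - -4\right) = 30 + \left(30 + 4\right) = 30 + 34 = 64$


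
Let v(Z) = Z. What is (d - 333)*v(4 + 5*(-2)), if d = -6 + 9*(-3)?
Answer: 2196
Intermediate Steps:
d = -33 (d = -6 - 27 = -33)
(d - 333)*v(4 + 5*(-2)) = (-33 - 333)*(4 + 5*(-2)) = -366*(4 - 10) = -366*(-6) = 2196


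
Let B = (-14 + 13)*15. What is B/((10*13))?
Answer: -3/26 ≈ -0.11538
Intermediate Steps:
B = -15 (B = -1*15 = -15)
B/((10*13)) = -15/(10*13) = -15/130 = -15*1/130 = -3/26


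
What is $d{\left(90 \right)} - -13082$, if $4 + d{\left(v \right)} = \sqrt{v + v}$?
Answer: $13078 + 6 \sqrt{5} \approx 13091.0$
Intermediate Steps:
$d{\left(v \right)} = -4 + \sqrt{2} \sqrt{v}$ ($d{\left(v \right)} = -4 + \sqrt{v + v} = -4 + \sqrt{2 v} = -4 + \sqrt{2} \sqrt{v}$)
$d{\left(90 \right)} - -13082 = \left(-4 + \sqrt{2} \sqrt{90}\right) - -13082 = \left(-4 + \sqrt{2} \cdot 3 \sqrt{10}\right) + 13082 = \left(-4 + 6 \sqrt{5}\right) + 13082 = 13078 + 6 \sqrt{5}$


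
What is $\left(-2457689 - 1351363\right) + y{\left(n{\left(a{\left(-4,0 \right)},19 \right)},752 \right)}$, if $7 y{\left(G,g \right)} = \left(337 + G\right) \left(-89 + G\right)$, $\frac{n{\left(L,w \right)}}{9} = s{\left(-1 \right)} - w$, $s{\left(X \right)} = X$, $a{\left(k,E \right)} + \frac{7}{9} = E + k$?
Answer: $- \frac{26705597}{7} \approx -3.8151 \cdot 10^{6}$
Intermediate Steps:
$a{\left(k,E \right)} = - \frac{7}{9} + E + k$ ($a{\left(k,E \right)} = - \frac{7}{9} + \left(E + k\right) = - \frac{7}{9} + E + k$)
$n{\left(L,w \right)} = -9 - 9 w$ ($n{\left(L,w \right)} = 9 \left(-1 - w\right) = -9 - 9 w$)
$y{\left(G,g \right)} = \frac{\left(-89 + G\right) \left(337 + G\right)}{7}$ ($y{\left(G,g \right)} = \frac{\left(337 + G\right) \left(-89 + G\right)}{7} = \frac{\left(-89 + G\right) \left(337 + G\right)}{7}$)
$\left(-2457689 - 1351363\right) + y{\left(n{\left(a{\left(-4,0 \right)},19 \right)},752 \right)} = \left(-2457689 - 1351363\right) + \left(- \frac{29993}{7} + \frac{\left(-9 - 171\right)^{2}}{7} + \frac{248 \left(-9 - 171\right)}{7}\right) = -3809052 + \left(- \frac{29993}{7} + \frac{\left(-9 - 171\right)^{2}}{7} + \frac{248 \left(-9 - 171\right)}{7}\right) = -3809052 + \left(- \frac{29993}{7} + \frac{\left(-180\right)^{2}}{7} + \frac{248}{7} \left(-180\right)\right) = -3809052 - \frac{42233}{7} = - \frac{26705597}{7}$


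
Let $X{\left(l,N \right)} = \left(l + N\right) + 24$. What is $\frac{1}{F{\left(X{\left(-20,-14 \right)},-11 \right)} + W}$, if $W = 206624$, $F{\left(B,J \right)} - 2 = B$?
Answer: $\frac{1}{206616} \approx 4.8399 \cdot 10^{-6}$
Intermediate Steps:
$X{\left(l,N \right)} = 24 + N + l$ ($X{\left(l,N \right)} = \left(N + l\right) + 24 = 24 + N + l$)
$F{\left(B,J \right)} = 2 + B$
$\frac{1}{F{\left(X{\left(-20,-14 \right)},-11 \right)} + W} = \frac{1}{\left(2 - 10\right) + 206624} = \frac{1}{-8 + 206624} = \frac{1}{206616}$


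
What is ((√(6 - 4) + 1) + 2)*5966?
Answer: 17898 + 5966*√2 ≈ 26335.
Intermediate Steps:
((√(6 - 4) + 1) + 2)*5966 = ((√2 + 1) + 2)*5966 = ((1 + √2) + 2)*5966 = (3 + √2)*5966 = 17898 + 5966*√2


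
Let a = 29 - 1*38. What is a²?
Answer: 81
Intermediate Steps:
a = -9 (a = 29 - 38 = -9)
a² = (-9)² = 81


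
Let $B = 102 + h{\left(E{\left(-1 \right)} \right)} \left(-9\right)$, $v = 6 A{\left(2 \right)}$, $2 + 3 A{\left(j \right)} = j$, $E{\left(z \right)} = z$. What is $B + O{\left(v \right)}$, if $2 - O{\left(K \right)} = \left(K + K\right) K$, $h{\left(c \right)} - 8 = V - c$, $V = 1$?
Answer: $14$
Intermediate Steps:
$h{\left(c \right)} = 9 - c$ ($h{\left(c \right)} = 8 - \left(-1 + c\right) = 9 - c$)
$A{\left(j \right)} = - \frac{2}{3} + \frac{j}{3}$
$v = 0$ ($v = 6 \left(- \frac{2}{3} + \frac{1}{3} \cdot 2\right) = 6 \left(- \frac{2}{3} + \frac{2}{3}\right) = 6 \cdot 0 = 0$)
$B = 12$ ($B = 102 + \left(9 - -1\right) \left(-9\right) = 102 + \left(9 + 1\right) \left(-9\right) = 102 + 10 \left(-9\right) = 102 - 90 = 12$)
$O{\left(K \right)} = 2 - 2 K^{2}$ ($O{\left(K \right)} = 2 - \left(K + K\right) K = 2 - 2 K K = 2 - 2 K^{2}$)
$B + O{\left(v \right)} = 12 + \left(2 - 2 \cdot 0^{2}\right) = 12 + \left(2 - 0\right) = 12 + \left(2 + 0\right) = 12 + 2 = 14$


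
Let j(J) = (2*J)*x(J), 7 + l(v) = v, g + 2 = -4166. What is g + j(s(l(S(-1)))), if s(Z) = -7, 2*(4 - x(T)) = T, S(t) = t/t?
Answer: -4273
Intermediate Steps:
S(t) = 1
g = -4168 (g = -2 - 4166 = -4168)
x(T) = 4 - T/2
l(v) = -7 + v
j(J) = 2*J*(4 - J/2) (j(J) = (2*J)*(4 - J/2) = 2*J*(4 - J/2))
g + j(s(l(S(-1)))) = -4168 - 7*(8 - 1*(-7)) = -4168 - 7*(8 + 7) = -4168 - 7*15 = -4168 - 105 = -4273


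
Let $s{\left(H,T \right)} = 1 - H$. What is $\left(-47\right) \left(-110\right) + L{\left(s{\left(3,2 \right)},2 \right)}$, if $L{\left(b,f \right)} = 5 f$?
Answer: $5180$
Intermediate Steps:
$\left(-47\right) \left(-110\right) + L{\left(s{\left(3,2 \right)},2 \right)} = \left(-47\right) \left(-110\right) + 5 \cdot 2 = 5170 + 10 = 5180$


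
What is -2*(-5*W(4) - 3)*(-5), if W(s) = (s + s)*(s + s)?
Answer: -3230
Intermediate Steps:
W(s) = 4*s² (W(s) = (2*s)*(2*s) = 4*s²)
-2*(-5*W(4) - 3)*(-5) = -2*(-20*4² - 3)*(-5) = -2*(-20*16 - 3)*(-5) = -2*(-5*64 - 3)*(-5) = -2*(-320 - 3)*(-5) = -2*(-323)*(-5) = 646*(-5) = -3230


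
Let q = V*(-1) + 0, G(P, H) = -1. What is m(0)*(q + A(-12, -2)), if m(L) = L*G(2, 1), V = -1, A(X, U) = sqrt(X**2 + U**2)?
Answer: 0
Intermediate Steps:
A(X, U) = sqrt(U**2 + X**2)
q = 1 (q = -1*(-1) + 0 = 1 + 0 = 1)
m(L) = -L (m(L) = L*(-1) = -L)
m(0)*(q + A(-12, -2)) = (-1*0)*(1 + sqrt((-2)**2 + (-12)**2)) = 0*(1 + sqrt(4 + 144)) = 0*(1 + sqrt(148)) = 0*(1 + 2*sqrt(37)) = 0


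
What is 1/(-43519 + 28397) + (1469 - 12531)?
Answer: -167279565/15122 ≈ -11062.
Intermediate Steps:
1/(-43519 + 28397) + (1469 - 12531) = 1/(-15122) - 11062 = -1/15122 - 11062 = -167279565/15122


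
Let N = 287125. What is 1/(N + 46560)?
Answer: 1/333685 ≈ 2.9968e-6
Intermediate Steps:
1/(N + 46560) = 1/(287125 + 46560) = 1/333685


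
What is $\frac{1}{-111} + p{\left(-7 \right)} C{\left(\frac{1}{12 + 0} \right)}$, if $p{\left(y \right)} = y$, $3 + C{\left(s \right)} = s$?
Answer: $\frac{9061}{444} \approx 20.408$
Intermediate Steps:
$C{\left(s \right)} = -3 + s$
$\frac{1}{-111} + p{\left(-7 \right)} C{\left(\frac{1}{12 + 0} \right)} = \frac{1}{-111} - 7 \left(-3 + \frac{1}{12 + 0}\right) = - \frac{1}{111} - 7 \left(-3 + \frac{1}{12}\right) = - \frac{1}{111} - - \frac{245}{12} = - \frac{1}{111} + \frac{245}{12} = \frac{9061}{444}$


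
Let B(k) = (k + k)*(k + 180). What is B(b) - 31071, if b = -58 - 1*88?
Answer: -40999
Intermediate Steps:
b = -146 (b = -58 - 88 = -146)
B(k) = 2*k*(180 + k) (B(k) = (2*k)*(180 + k) = 2*k*(180 + k))
B(b) - 31071 = 2*(-146)*(180 - 146) - 31071 = 2*(-146)*34 - 31071 = -9928 - 31071 = -40999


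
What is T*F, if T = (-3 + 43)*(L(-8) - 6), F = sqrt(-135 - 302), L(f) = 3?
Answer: -120*I*sqrt(437) ≈ -2508.5*I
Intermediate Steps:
F = I*sqrt(437) (F = sqrt(-437) = I*sqrt(437) ≈ 20.905*I)
T = -120 (T = (-3 + 43)*(3 - 6) = 40*(-3) = -120)
T*F = -120*I*sqrt(437)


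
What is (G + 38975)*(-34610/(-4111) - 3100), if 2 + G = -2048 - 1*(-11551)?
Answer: -616105237240/4111 ≈ -1.4987e+8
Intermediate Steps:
G = 9501 (G = -2 + (-2048 - 1*(-11551)) = -2 + (-2048 + 11551) = -2 + 9503 = 9501)
(G + 38975)*(-34610/(-4111) - 3100) = (9501 + 38975)*(-34610/(-4111) - 3100) = 48476*(-34610*(-1/4111) - 3100) = 48476*(34610/4111 - 3100) = 48476*(-12709490/4111) = -616105237240/4111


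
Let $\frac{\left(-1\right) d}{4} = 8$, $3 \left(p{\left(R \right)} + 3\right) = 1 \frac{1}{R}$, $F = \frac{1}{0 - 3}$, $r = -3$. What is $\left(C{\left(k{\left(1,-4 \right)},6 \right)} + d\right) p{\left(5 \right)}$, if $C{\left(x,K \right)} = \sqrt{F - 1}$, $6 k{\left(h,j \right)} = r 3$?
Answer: $\frac{1408}{15} - \frac{88 i \sqrt{3}}{45} \approx 93.867 - 3.3871 i$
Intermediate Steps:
$k{\left(h,j \right)} = - \frac{3}{2}$ ($k{\left(h,j \right)} = \frac{\left(-3\right) 3}{6} = \frac{1}{6} \left(-9\right) = - \frac{3}{2}$)
$F = - \frac{1}{3}$ ($F = \frac{1}{-3} = - \frac{1}{3} \approx -0.33333$)
$C{\left(x,K \right)} = \frac{2 i \sqrt{3}}{3}$ ($C{\left(x,K \right)} = \sqrt{- \frac{1}{3} - 1} = \sqrt{- \frac{4}{3}} = \frac{2 i \sqrt{3}}{3}$)
$p{\left(R \right)} = -3 + \frac{1}{3 R}$ ($p{\left(R \right)} = -3 + \frac{1 \frac{1}{R}}{3} = -3 + \frac{1}{3 R}$)
$d = -32$ ($d = \left(-4\right) 8 = -32$)
$\left(C{\left(k{\left(1,-4 \right)},6 \right)} + d\right) p{\left(5 \right)} = \left(\frac{2 i \sqrt{3}}{3} - 32\right) \left(-3 + \frac{1}{3 \cdot 5}\right) = \left(-32 + \frac{2 i \sqrt{3}}{3}\right) \left(-3 + \frac{1}{3} \cdot \frac{1}{5}\right) = \left(-32 + \frac{2 i \sqrt{3}}{3}\right) \left(-3 + \frac{1}{15}\right) = \left(-32 + \frac{2 i \sqrt{3}}{3}\right) \left(- \frac{44}{15}\right) = \frac{1408}{15} - \frac{88 i \sqrt{3}}{45}$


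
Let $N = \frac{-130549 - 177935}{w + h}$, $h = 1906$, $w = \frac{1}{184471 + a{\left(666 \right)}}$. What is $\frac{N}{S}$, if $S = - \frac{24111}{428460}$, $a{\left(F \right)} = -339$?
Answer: $\frac{47441108960960}{16494912871} \approx 2876.1$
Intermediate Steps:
$S = - \frac{8037}{142820}$ ($S = \left(-24111\right) \frac{1}{428460} = - \frac{8037}{142820} \approx -0.056274$)
$w = \frac{1}{184132}$ ($w = \frac{1}{184471 - 339} = \frac{1}{184132} \approx 5.4309 \cdot 10^{-6}$)
$N = - \frac{2989567152}{18471347}$ ($N = \frac{-130549 - 177935}{\frac{1}{184132} + 1906} = - \frac{308484}{\frac{350955593}{184132}} = \left(-308484\right) \frac{184132}{350955593} = - \frac{2989567152}{18471347} \approx -161.85$)
$\frac{N}{S} = - \frac{2989567152}{18471347 \left(- \frac{8037}{142820}\right)} = \left(- \frac{2989567152}{18471347}\right) \left(- \frac{142820}{8037}\right) = \frac{47441108960960}{16494912871}$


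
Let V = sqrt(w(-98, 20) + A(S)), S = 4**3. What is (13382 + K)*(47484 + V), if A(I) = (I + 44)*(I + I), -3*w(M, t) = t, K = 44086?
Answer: 2728810512 + 38312*sqrt(31089) ≈ 2.7356e+9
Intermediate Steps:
w(M, t) = -t/3
S = 64
A(I) = 2*I*(44 + I) (A(I) = (44 + I)*(2*I) = 2*I*(44 + I))
V = 2*sqrt(31089)/3 (V = sqrt(-1/3*20 + 2*64*(44 + 64)) = sqrt(-20/3 + 2*64*108) = sqrt(-20/3 + 13824) = sqrt(41452/3) = 2*sqrt(31089)/3 ≈ 117.55)
(13382 + K)*(47484 + V) = (13382 + 44086)*(47484 + 2*sqrt(31089)/3) = 57468*(47484 + 2*sqrt(31089)/3) = 2728810512 + 38312*sqrt(31089)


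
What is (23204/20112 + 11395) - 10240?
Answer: 5813141/5028 ≈ 1156.2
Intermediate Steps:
(23204/20112 + 11395) - 10240 = (23204*(1/20112) + 11395) - 10240 = (5801/5028 + 11395) - 10240 = 57299861/5028 - 10240 = 5813141/5028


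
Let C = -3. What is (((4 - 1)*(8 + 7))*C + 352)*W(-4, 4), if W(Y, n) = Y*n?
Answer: -3472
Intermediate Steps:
(((4 - 1)*(8 + 7))*C + 352)*W(-4, 4) = (((4 - 1)*(8 + 7))*(-3) + 352)*(-4*4) = ((3*15)*(-3) + 352)*(-16) = (45*(-3) + 352)*(-16) = (-135 + 352)*(-16) = 217*(-16) = -3472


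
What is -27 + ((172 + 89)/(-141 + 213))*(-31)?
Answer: -1115/8 ≈ -139.38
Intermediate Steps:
-27 + ((172 + 89)/(-141 + 213))*(-31) = -27 + (261/72)*(-31) = -27 + (261*(1/72))*(-31) = -27 + (29/8)*(-31) = -27 - 899/8 = -1115/8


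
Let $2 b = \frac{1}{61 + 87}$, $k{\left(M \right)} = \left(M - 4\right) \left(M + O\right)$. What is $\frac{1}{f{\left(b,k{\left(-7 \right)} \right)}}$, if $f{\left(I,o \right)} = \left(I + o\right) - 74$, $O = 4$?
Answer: $- \frac{296}{12135} \approx -0.024392$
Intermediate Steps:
$k{\left(M \right)} = \left(-4 + M\right) \left(4 + M\right)$ ($k{\left(M \right)} = \left(M - 4\right) \left(M + 4\right) = \left(-4 + M\right) \left(4 + M\right)$)
$b = \frac{1}{296}$ ($b = \frac{1}{2 \left(61 + 87\right)} = \frac{1}{2 \cdot 148} = \frac{1}{2} \cdot \frac{1}{148} = \frac{1}{296} \approx 0.0033784$)
$f{\left(I,o \right)} = -74 + I + o$
$\frac{1}{f{\left(b,k{\left(-7 \right)} \right)}} = \frac{1}{-74 + \frac{1}{296} - \left(16 - \left(-7\right)^{2}\right)} = \frac{1}{-74 + \frac{1}{296} + \left(-16 + 49\right)} = \frac{1}{-74 + \frac{1}{296} + 33} = \frac{1}{- \frac{12135}{296}} = - \frac{296}{12135}$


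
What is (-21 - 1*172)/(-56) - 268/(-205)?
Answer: 54573/11480 ≈ 4.7537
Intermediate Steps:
(-21 - 1*172)/(-56) - 268/(-205) = (-21 - 172)*(-1/56) - 268*(-1/205) = -193*(-1/56) + 268/205 = 193/56 + 268/205 = 54573/11480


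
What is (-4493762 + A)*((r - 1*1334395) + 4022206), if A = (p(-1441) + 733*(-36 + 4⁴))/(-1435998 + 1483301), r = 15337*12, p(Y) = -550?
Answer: -610465229443311480/47303 ≈ -1.2905e+13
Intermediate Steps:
r = 184044
A = 160710/47303 (A = (-550 + 733*(-36 + 4⁴))/(-1435998 + 1483301) = (-550 + 733*(-36 + 256))/47303 = (-550 + 733*220)*(1/47303) = (-550 + 161260)*(1/47303) = 160710*(1/47303) = 160710/47303 ≈ 3.3975)
(-4493762 + A)*((r - 1*1334395) + 4022206) = (-4493762 + 160710/47303)*((184044 - 1*1334395) + 4022206) = -212568263176*((184044 - 1334395) + 4022206)/47303 = -212568263176*(-1150351 + 4022206)/47303 = -212568263176/47303*2871855 = -610465229443311480/47303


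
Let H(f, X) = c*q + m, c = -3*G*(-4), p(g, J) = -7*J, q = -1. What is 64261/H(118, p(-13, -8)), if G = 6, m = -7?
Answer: -64261/79 ≈ -813.43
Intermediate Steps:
c = 72 (c = -3*6*(-4) = -18*(-4) = 72)
H(f, X) = -79 (H(f, X) = 72*(-1) - 7 = -72 - 7 = -79)
64261/H(118, p(-13, -8)) = 64261/(-79) = 64261*(-1/79) = -64261/79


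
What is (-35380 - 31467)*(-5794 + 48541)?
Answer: -2857508709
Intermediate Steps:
(-35380 - 31467)*(-5794 + 48541) = -66847*42747 = -2857508709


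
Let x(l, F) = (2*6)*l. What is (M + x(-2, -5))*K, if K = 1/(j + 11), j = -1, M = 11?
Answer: -13/10 ≈ -1.3000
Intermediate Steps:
x(l, F) = 12*l
K = ⅒ (K = 1/(-1 + 11) = 1/10 = ⅒ ≈ 0.10000)
(M + x(-2, -5))*K = (11 + 12*(-2))*(⅒) = (11 - 24)*(⅒) = -13*⅒ = -13/10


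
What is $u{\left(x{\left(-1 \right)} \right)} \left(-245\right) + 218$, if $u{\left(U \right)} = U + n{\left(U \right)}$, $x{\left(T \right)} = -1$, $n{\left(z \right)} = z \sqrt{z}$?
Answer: $463 + 245 i \approx 463.0 + 245.0 i$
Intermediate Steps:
$n{\left(z \right)} = z^{\frac{3}{2}}$
$u{\left(U \right)} = U + U^{\frac{3}{2}}$
$u{\left(x{\left(-1 \right)} \right)} \left(-245\right) + 218 = \left(-1 + \left(-1\right)^{\frac{3}{2}}\right) \left(-245\right) + 218 = \left(-1 - i\right) \left(-245\right) + 218 = \left(245 + 245 i\right) + 218 = 463 + 245 i$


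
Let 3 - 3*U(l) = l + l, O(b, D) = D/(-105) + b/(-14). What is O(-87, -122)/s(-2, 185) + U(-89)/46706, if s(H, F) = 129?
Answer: 18495506/316316385 ≈ 0.058472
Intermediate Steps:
O(b, D) = -b/14 - D/105 (O(b, D) = D*(-1/105) + b*(-1/14) = -D/105 - b/14 = -b/14 - D/105)
U(l) = 1 - 2*l/3 (U(l) = 1 - (l + l)/3 = 1 - 2*l/3)
O(-87, -122)/s(-2, 185) + U(-89)/46706 = (-1/14*(-87) - 1/105*(-122))/129 + (1 - ⅔*(-89))/46706 = (87/14 + 122/105)*(1/129) + (1 + 178/3)*(1/46706) = (1549/210)*(1/129) + (181/3)*(1/46706) = 1549/27090 + 181/140118 = 18495506/316316385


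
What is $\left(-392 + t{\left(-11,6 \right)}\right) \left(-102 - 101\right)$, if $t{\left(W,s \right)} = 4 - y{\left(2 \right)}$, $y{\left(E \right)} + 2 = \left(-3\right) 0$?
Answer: $78358$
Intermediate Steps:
$y{\left(E \right)} = -2$ ($y{\left(E \right)} = -2 - 0 = -2 + 0 = -2$)
$t{\left(W,s \right)} = 6$ ($t{\left(W,s \right)} = 4 - -2 = 4 + 2 = 6$)
$\left(-392 + t{\left(-11,6 \right)}\right) \left(-102 - 101\right) = \left(-392 + 6\right) \left(-102 - 101\right) = \left(-386\right) \left(-203\right) = 78358$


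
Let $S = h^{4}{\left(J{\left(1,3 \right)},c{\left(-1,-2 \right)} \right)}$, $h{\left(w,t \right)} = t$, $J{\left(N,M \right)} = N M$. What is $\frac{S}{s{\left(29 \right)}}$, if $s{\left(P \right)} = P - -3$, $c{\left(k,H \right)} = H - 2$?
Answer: $8$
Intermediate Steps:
$c{\left(k,H \right)} = -2 + H$
$J{\left(N,M \right)} = M N$
$S = 256$ ($S = \left(-2 - 2\right)^{4} = \left(-4\right)^{4} = 256$)
$s{\left(P \right)} = 3 + P$ ($s{\left(P \right)} = P + 3 = 3 + P$)
$\frac{S}{s{\left(29 \right)}} = \frac{256}{3 + 29} = \frac{256}{32} = 256 \cdot \frac{1}{32} = 8$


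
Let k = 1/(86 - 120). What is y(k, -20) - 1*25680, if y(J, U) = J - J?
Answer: -25680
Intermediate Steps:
k = -1/34 (k = 1/(-34) = -1/34 ≈ -0.029412)
y(J, U) = 0
y(k, -20) - 1*25680 = 0 - 1*25680 = 0 - 25680 = -25680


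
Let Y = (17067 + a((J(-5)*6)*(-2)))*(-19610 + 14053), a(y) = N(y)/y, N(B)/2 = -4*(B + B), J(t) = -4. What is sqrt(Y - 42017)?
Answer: 2*I*sqrt(23698606) ≈ 9736.3*I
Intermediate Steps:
N(B) = -16*B (N(B) = 2*(-4*(B + B)) = 2*(-8*B) = -16*B)
a(y) = -16 (a(y) = (-16*y)/y = -16)
Y = -94752407 (Y = (17067 - 16)*(-19610 + 14053) = 17051*(-5557) = -94752407)
sqrt(Y - 42017) = sqrt(-94752407 - 42017) = sqrt(-94794424) = 2*I*sqrt(23698606)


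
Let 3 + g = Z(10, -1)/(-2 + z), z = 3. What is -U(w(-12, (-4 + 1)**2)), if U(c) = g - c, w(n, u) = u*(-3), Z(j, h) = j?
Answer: -34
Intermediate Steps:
g = 7 (g = -3 + 10/(-2 + 3) = -3 + 10/1 = -3 + 1*10 = -3 + 10 = 7)
w(n, u) = -3*u
U(c) = 7 - c
-U(w(-12, (-4 + 1)**2)) = -(7 - (-3)*(-4 + 1)**2) = -(7 - (-3)*(-3)**2) = -(7 - (-3)*9) = -(7 - 1*(-27)) = -(7 + 27) = -1*34 = -34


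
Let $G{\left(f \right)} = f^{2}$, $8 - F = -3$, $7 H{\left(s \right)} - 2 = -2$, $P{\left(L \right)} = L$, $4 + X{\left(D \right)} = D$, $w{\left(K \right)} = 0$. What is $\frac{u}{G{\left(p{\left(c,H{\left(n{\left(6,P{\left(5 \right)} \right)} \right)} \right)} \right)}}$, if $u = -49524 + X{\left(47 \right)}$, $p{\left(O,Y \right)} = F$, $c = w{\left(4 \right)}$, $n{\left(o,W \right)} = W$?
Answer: $- \frac{49481}{121} \approx -408.93$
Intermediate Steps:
$X{\left(D \right)} = -4 + D$
$H{\left(s \right)} = 0$ ($H{\left(s \right)} = \frac{2}{7} + \frac{1}{7} \left(-2\right) = \frac{2}{7} - \frac{2}{7} = 0$)
$c = 0$
$F = 11$ ($F = 8 - -3 = 8 + 3 = 11$)
$p{\left(O,Y \right)} = 11$
$u = -49481$ ($u = -49524 + \left(-4 + 47\right) = -49524 + 43 = -49481$)
$\frac{u}{G{\left(p{\left(c,H{\left(n{\left(6,P{\left(5 \right)} \right)} \right)} \right)} \right)}} = - \frac{49481}{11^{2}} = - \frac{49481}{121}$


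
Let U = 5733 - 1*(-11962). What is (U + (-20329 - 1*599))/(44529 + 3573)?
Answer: -3233/48102 ≈ -0.067211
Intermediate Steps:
U = 17695 (U = 5733 + 11962 = 17695)
(U + (-20329 - 1*599))/(44529 + 3573) = (17695 + (-20329 - 1*599))/(44529 + 3573) = (17695 + (-20329 - 599))/48102 = (17695 - 20928)*(1/48102) = -3233*1/48102 = -3233/48102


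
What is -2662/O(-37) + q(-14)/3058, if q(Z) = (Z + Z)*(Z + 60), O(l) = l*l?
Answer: -4951834/2093201 ≈ -2.3657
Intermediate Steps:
O(l) = l²
q(Z) = 2*Z*(60 + Z) (q(Z) = (2*Z)*(60 + Z) = 2*Z*(60 + Z))
-2662/O(-37) + q(-14)/3058 = -2662/((-37)²) + (2*(-14)*(60 - 14))/3058 = -2662/1369 + (2*(-14)*46)*(1/3058) = -2662*1/1369 - 1288*1/3058 = -2662/1369 - 644/1529 = -4951834/2093201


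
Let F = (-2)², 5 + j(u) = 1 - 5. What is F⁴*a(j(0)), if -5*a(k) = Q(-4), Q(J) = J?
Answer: 1024/5 ≈ 204.80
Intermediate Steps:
j(u) = -9 (j(u) = -5 + (1 - 5) = -5 - 4 = -9)
F = 4
a(k) = ⅘ (a(k) = -⅕*(-4) = ⅘)
F⁴*a(j(0)) = 4⁴*(⅘) = 256*(⅘) = 1024/5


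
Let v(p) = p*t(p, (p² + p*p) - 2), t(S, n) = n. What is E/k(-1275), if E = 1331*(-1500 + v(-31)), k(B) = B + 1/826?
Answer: 67085754120/1053149 ≈ 63700.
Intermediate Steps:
k(B) = 1/826 + B (k(B) = B + 1/826 = 1/826 + B)
v(p) = p*(-2 + 2*p²) (v(p) = p*((p² + p*p) - 2) = p*((p² + p²) - 2) = p*(2*p² - 2) = p*(-2 + 2*p²))
E = -81217620 (E = 1331*(-1500 + 2*(-31)*(-1 + (-31)²)) = 1331*(-1500 + 2*(-31)*(-1 + 961)) = 1331*(-1500 + 2*(-31)*960) = 1331*(-1500 - 59520) = 1331*(-61020) = -81217620)
E/k(-1275) = -81217620/(1/826 - 1275) = -81217620/(-1053149/826) = -81217620*(-826/1053149) = 67085754120/1053149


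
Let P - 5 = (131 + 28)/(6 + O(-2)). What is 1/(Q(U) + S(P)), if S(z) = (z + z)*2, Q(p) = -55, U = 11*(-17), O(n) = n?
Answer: 1/124 ≈ 0.0080645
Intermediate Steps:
U = -187
P = 179/4 (P = 5 + (131 + 28)/(6 - 2) = 5 + 159/4 = 179/4 ≈ 44.750)
S(z) = 4*z (S(z) = (2*z)*2 = 4*z)
1/(Q(U) + S(P)) = 1/(-55 + 4*(179/4)) = 1/(-55 + 179) = 1/124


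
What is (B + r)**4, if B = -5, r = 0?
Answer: 625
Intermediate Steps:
(B + r)**4 = (-5 + 0)**4 = (-5)**4 = 625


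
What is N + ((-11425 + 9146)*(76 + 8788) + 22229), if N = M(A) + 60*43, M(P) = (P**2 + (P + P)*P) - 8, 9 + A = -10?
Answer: -20175172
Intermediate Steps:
A = -19 (A = -9 - 10 = -19)
M(P) = -8 + 3*P**2 (M(P) = (P**2 + (2*P)*P) - 8 = (P**2 + 2*P**2) - 8 = 3*P**2 - 8 = -8 + 3*P**2)
N = 3655 (N = (-8 + 3*(-19)**2) + 60*43 = (-8 + 3*361) + 2580 = (-8 + 1083) + 2580 = 1075 + 2580 = 3655)
N + ((-11425 + 9146)*(76 + 8788) + 22229) = 3655 + ((-11425 + 9146)*(76 + 8788) + 22229) = 3655 + (-2279*8864 + 22229) = 3655 + (-20201056 + 22229) = 3655 - 20178827 = -20175172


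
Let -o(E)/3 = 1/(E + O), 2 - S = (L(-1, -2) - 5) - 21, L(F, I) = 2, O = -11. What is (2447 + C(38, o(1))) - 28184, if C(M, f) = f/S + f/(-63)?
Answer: -140523983/5460 ≈ -25737.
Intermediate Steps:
S = 26 (S = 2 - ((2 - 5) - 21) = 2 - (-3 - 21) = 2 - 1*(-24) = 2 + 24 = 26)
o(E) = -3/(-11 + E) (o(E) = -3/(E - 11) = -3/(-11 + E))
C(M, f) = 37*f/1638 (C(M, f) = f/26 + f/(-63) = f*(1/26) + f*(-1/63) = f/26 - f/63 = 37*f/1638)
(2447 + C(38, o(1))) - 28184 = (2447 + 37*(-3/(-11 + 1))/1638) - 28184 = (2447 + 37*(-3/(-10))/1638) - 28184 = (2447 + 37*(-3*(-⅒))/1638) - 28184 = (2447 + (37/1638)*(3/10)) - 28184 = (2447 + 37/5460) - 28184 = 13360657/5460 - 28184 = -140523983/5460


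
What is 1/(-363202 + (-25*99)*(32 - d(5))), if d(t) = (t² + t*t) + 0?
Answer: -1/318652 ≈ -3.1382e-6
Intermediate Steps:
d(t) = 2*t² (d(t) = (t² + t²) + 0 = 2*t² + 0 = 2*t²)
1/(-363202 + (-25*99)*(32 - d(5))) = 1/(-363202 + (-25*99)*(32 - 2*5²)) = 1/(-363202 - 2475*(32 - 2*25)) = 1/(-363202 - 2475*(32 - 1*50)) = 1/(-363202 - 2475*(32 - 50)) = 1/(-363202 - 2475*(-18)) = 1/(-363202 + 44550) = 1/(-318652) = -1/318652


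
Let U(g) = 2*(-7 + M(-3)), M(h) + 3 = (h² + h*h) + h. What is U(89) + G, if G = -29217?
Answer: -29207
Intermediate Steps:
M(h) = -3 + h + 2*h² (M(h) = -3 + ((h² + h*h) + h) = -3 + ((h² + h²) + h) = -3 + (2*h² + h) = -3 + (h + 2*h²) = -3 + h + 2*h²)
U(g) = 10 (U(g) = 2*(-7 + (-3 - 3 + 2*(-3)²)) = 2*(-7 + (-3 - 3 + 2*9)) = 2*(-7 + (-3 - 3 + 18)) = 2*(-7 + 12) = 2*5 = 10)
U(89) + G = 10 - 29217 = -29207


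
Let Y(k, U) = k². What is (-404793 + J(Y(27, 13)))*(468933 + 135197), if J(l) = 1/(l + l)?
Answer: -178275196518545/729 ≈ -2.4455e+11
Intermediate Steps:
J(l) = 1/(2*l)
(-404793 + J(Y(27, 13)))*(468933 + 135197) = (-404793 + 1/(2*(27²)))*(468933 + 135197) = (-404793 + (½)/729)*604130 = (-404793 + (½)*(1/729))*604130 = (-404793 + 1/1458)*604130 = -590188193/1458*604130 = -178275196518545/729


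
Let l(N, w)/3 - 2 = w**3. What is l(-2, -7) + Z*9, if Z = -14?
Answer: -1149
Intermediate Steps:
l(N, w) = 6 + 3*w**3
l(-2, -7) + Z*9 = (6 + 3*(-7)**3) - 14*9 = (6 + 3*(-343)) - 126 = (6 - 1029) - 126 = -1023 - 126 = -1149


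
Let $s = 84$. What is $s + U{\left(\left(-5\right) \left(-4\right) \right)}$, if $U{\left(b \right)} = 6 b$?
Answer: $204$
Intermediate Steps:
$s + U{\left(\left(-5\right) \left(-4\right) \right)} = 84 + 6 \left(\left(-5\right) \left(-4\right)\right) = 84 + 6 \cdot 20 = 84 + 120 = 204$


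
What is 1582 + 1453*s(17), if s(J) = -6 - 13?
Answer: -26025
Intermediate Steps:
s(J) = -19
1582 + 1453*s(17) = 1582 + 1453*(-19) = 1582 - 27607 = -26025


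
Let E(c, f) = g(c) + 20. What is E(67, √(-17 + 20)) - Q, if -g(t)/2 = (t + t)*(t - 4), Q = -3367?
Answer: -13497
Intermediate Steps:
g(t) = -4*t*(-4 + t) (g(t) = -2*(t + t)*(t - 4) = -2*2*t*(-4 + t) = -4*t*(-4 + t))
E(c, f) = 20 + 4*c*(4 - c) (E(c, f) = 4*c*(4 - c) + 20 = 20 + 4*c*(4 - c))
E(67, √(-17 + 20)) - Q = (20 - 4*67*(-4 + 67)) - 1*(-3367) = (20 - 4*67*63) + 3367 = (20 - 16884) + 3367 = -16864 + 3367 = -13497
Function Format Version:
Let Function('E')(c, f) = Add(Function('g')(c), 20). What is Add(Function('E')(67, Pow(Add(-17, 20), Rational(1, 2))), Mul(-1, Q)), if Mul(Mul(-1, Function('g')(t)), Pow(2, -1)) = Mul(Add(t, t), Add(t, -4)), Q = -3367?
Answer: -13497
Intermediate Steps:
Function('g')(t) = Mul(-4, t, Add(-4, t)) (Function('g')(t) = Mul(-2, Mul(Add(t, t), Add(t, -4))) = Mul(-2, Mul(Mul(2, t), Add(-4, t))) = Mul(-2, Mul(2, t, Add(-4, t))) = Mul(-4, t, Add(-4, t)))
Function('E')(c, f) = Add(20, Mul(4, c, Add(4, Mul(-1, c)))) (Function('E')(c, f) = Add(Mul(4, c, Add(4, Mul(-1, c))), 20) = Add(20, Mul(4, c, Add(4, Mul(-1, c)))))
Add(Function('E')(67, Pow(Add(-17, 20), Rational(1, 2))), Mul(-1, Q)) = Add(Add(20, Mul(-4, 67, Add(-4, 67))), Mul(-1, -3367)) = Add(Add(20, Mul(-4, 67, 63)), 3367) = Add(Add(20, -16884), 3367) = Add(-16864, 3367) = -13497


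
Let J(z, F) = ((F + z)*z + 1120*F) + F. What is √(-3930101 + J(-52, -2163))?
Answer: 2*I*√1559911 ≈ 2497.9*I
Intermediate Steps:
J(z, F) = 1121*F + z*(F + z) (J(z, F) = (z*(F + z) + 1120*F) + F = (1120*F + z*(F + z)) + F = 1121*F + z*(F + z))
√(-3930101 + J(-52, -2163)) = √(-3930101 + ((-52)² + 1121*(-2163) - 2163*(-52))) = √(-3930101 + (2704 - 2424723 + 112476)) = √(-3930101 - 2309543) = √(-6239644) = 2*I*√1559911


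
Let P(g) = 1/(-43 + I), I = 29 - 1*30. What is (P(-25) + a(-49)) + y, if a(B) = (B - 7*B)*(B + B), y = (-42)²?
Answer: -1190113/44 ≈ -27048.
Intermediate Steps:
y = 1764
I = -1 (I = 29 - 30 = -1)
a(B) = -12*B² (a(B) = (-6*B)*(2*B) = -12*B²)
P(g) = -1/44 (P(g) = 1/(-43 - 1) = 1/(-44) = -1/44)
(P(-25) + a(-49)) + y = (-1/44 - 12*(-49)²) + 1764 = (-1/44 - 12*2401) + 1764 = (-1/44 - 28812) + 1764 = -1267729/44 + 1764 = -1190113/44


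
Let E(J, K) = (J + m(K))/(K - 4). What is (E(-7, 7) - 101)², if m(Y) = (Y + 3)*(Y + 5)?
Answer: 36100/9 ≈ 4011.1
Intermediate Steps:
m(Y) = (3 + Y)*(5 + Y)
E(J, K) = (15 + J + K² + 8*K)/(-4 + K) (E(J, K) = (J + (15 + K² + 8*K))/(K - 4) = (15 + J + K² + 8*K)/(-4 + K))
(E(-7, 7) - 101)² = ((15 - 7 + 7² + 8*7)/(-4 + 7) - 101)² = ((15 - 7 + 49 + 56)/3 - 101)² = ((⅓)*113 - 101)² = (113/3 - 101)² = (-190/3)² = 36100/9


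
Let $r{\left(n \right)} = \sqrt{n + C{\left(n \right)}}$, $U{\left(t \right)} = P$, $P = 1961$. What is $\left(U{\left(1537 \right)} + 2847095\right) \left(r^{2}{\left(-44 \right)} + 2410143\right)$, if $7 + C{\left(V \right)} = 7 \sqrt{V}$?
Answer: $6866487073152 + 39886784 i \sqrt{11} \approx 6.8665 \cdot 10^{12} + 1.3229 \cdot 10^{8} i$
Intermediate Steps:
$U{\left(t \right)} = 1961$
$C{\left(V \right)} = -7 + 7 \sqrt{V}$
$r{\left(n \right)} = \sqrt{-7 + n + 7 \sqrt{n}}$ ($r{\left(n \right)} = \sqrt{n + \left(-7 + 7 \sqrt{n}\right)} = \sqrt{-7 + n + 7 \sqrt{n}}$)
$\left(U{\left(1537 \right)} + 2847095\right) \left(r^{2}{\left(-44 \right)} + 2410143\right) = \left(1961 + 2847095\right) \left(\left(\sqrt{-7 - 44 + 7 \sqrt{-44}}\right)^{2} + 2410143\right) = 2849056 \left(\left(\sqrt{-7 - 44 + 7 \cdot 2 i \sqrt{11}}\right)^{2} + 2410143\right) = 2849056 \left(\left(\sqrt{-7 - 44 + 14 i \sqrt{11}}\right)^{2} + 2410143\right) = 2849056 \left(\left(\sqrt{-51 + 14 i \sqrt{11}}\right)^{2} + 2410143\right) = 2849056 \left(\left(-51 + 14 i \sqrt{11}\right) + 2410143\right) = 2849056 \left(2410092 + 14 i \sqrt{11}\right) = 6866487073152 + 39886784 i \sqrt{11}$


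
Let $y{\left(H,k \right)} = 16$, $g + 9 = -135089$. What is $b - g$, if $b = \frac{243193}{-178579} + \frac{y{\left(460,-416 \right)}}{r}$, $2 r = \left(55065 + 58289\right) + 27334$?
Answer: $\frac{212134840830515}{1570245147} \approx 1.351 \cdot 10^{5}$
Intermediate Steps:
$g = -135098$ ($g = -9 - 135089 = -135098$)
$r = 70344$ ($r = \frac{\left(55065 + 58289\right) + 27334}{2} = \frac{113354 + 27334}{2} = \frac{1}{2} \cdot 140688 = 70344$)
$b = - \frac{2138038891}{1570245147}$ ($b = \frac{243193}{-178579} + \frac{16}{70344} = 243193 \left(- \frac{1}{178579}\right) + 16 \cdot \frac{1}{70344} = - \frac{243193}{178579} + \frac{2}{8793} = - \frac{2138038891}{1570245147} \approx -1.3616$)
$b - g = - \frac{2138038891}{1570245147} - -135098 = - \frac{2138038891}{1570245147} + 135098 = \frac{212134840830515}{1570245147}$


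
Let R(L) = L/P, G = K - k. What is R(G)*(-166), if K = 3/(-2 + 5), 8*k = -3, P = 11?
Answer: -83/4 ≈ -20.750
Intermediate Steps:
k = -3/8 (k = (⅛)*(-3) = -3/8 ≈ -0.37500)
K = 1 (K = 3/3 = 3*(⅓) = 1)
G = 11/8 (G = 1 - 1*(-3/8) = 1 + 3/8 = 11/8 ≈ 1.3750)
R(L) = L/11
R(G)*(-166) = ((1/11)*(11/8))*(-166) = (⅛)*(-166) = -83/4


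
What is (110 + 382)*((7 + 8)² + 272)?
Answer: 244524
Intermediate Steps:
(110 + 382)*((7 + 8)² + 272) = 492*(15² + 272) = 492*(225 + 272) = 492*497 = 244524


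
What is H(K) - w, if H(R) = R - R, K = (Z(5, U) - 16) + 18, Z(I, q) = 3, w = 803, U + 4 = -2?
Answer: -803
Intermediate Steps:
U = -6 (U = -4 - 2 = -6)
K = 5 (K = (3 - 16) + 18 = -13 + 18 = 5)
H(R) = 0
H(K) - w = 0 - 1*803 = 0 - 803 = -803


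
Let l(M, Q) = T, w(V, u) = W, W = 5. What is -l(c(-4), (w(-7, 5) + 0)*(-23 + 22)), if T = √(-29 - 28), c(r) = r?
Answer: -I*√57 ≈ -7.5498*I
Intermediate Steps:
w(V, u) = 5
T = I*√57 (T = √(-57) = I*√57 ≈ 7.5498*I)
l(M, Q) = I*√57
-l(c(-4), (w(-7, 5) + 0)*(-23 + 22)) = -I*√57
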